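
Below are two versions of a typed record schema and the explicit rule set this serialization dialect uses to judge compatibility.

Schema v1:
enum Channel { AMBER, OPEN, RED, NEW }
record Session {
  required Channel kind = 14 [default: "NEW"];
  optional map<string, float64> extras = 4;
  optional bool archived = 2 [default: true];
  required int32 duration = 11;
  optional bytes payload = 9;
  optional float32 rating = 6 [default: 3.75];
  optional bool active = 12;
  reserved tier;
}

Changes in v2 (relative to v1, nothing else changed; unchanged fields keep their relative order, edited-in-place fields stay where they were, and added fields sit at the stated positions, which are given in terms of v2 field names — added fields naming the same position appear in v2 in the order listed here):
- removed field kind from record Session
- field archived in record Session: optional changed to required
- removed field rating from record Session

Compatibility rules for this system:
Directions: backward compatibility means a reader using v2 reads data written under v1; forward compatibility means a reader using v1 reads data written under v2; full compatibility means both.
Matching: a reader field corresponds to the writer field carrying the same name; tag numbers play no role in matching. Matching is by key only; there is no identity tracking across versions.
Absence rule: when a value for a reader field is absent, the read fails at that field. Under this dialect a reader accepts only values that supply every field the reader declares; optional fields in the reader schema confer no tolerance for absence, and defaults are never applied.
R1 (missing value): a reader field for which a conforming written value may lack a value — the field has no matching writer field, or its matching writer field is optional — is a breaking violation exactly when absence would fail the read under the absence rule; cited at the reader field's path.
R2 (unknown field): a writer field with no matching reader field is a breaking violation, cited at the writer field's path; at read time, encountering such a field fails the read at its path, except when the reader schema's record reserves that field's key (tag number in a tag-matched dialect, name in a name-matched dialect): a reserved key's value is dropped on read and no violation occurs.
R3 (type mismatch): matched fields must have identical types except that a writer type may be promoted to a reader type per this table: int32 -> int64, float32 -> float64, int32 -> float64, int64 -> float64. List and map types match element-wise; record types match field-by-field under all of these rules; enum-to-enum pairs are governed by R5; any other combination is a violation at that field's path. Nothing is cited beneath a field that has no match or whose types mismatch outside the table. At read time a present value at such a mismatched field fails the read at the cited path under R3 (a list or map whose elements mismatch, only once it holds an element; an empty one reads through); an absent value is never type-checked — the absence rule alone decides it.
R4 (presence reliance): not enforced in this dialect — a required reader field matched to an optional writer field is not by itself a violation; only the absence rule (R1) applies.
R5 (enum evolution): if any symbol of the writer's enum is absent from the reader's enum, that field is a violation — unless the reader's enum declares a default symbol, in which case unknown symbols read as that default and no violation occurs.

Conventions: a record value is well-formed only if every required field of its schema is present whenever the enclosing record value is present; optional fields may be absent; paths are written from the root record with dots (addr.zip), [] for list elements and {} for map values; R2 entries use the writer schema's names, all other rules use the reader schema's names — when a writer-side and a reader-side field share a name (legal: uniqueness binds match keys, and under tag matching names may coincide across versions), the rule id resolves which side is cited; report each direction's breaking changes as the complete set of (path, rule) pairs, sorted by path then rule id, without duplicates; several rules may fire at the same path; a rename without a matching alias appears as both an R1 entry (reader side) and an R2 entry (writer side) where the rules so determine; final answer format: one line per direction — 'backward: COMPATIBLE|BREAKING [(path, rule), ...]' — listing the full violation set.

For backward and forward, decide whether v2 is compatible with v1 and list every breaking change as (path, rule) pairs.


arrows below run writer -> reader for Session
backward pass over Session, reader schema v2, writer schema v1:
  extras: paired with writer extras (map<string, float64> -> map<string, float64>; writer optional)
  archived: paired with writer archived (bool -> bool; writer optional)
  duration: paired with writer duration (int32 -> int32; writer required)
  payload: paired with writer payload (bytes -> bytes; writer optional)
  active: paired with writer active (bool -> bool; writer optional)
  writer field kind has no reader counterpart
  writer field rating has no reader counterpart
  breaking: (active, R1)
  breaking: (archived, R1)
  breaking: (extras, R1)
  breaking: (kind, R2)
  breaking: (payload, R1)
  breaking: (rating, R2)
  => backward verdict for Session: BREAKING, 6 violation(s)
forward pass over Session, reader schema v1, writer schema v2:
  no writer field matches reader kind
  extras: paired with writer extras (map<string, float64> -> map<string, float64>; writer optional)
  archived: paired with writer archived (bool -> bool; writer required)
  duration: paired with writer duration (int32 -> int32; writer required)
  payload: paired with writer payload (bytes -> bytes; writer optional)
  no writer field matches reader rating
  active: paired with writer active (bool -> bool; writer optional)
  breaking: (active, R1)
  breaking: (extras, R1)
  breaking: (kind, R1)
  breaking: (payload, R1)
  breaking: (rating, R1)
  => forward verdict for Session: BREAKING, 5 violation(s)

backward: BREAKING [(active, R1), (archived, R1), (extras, R1), (kind, R2), (payload, R1), (rating, R2)]; forward: BREAKING [(active, R1), (extras, R1), (kind, R1), (payload, R1), (rating, R1)]


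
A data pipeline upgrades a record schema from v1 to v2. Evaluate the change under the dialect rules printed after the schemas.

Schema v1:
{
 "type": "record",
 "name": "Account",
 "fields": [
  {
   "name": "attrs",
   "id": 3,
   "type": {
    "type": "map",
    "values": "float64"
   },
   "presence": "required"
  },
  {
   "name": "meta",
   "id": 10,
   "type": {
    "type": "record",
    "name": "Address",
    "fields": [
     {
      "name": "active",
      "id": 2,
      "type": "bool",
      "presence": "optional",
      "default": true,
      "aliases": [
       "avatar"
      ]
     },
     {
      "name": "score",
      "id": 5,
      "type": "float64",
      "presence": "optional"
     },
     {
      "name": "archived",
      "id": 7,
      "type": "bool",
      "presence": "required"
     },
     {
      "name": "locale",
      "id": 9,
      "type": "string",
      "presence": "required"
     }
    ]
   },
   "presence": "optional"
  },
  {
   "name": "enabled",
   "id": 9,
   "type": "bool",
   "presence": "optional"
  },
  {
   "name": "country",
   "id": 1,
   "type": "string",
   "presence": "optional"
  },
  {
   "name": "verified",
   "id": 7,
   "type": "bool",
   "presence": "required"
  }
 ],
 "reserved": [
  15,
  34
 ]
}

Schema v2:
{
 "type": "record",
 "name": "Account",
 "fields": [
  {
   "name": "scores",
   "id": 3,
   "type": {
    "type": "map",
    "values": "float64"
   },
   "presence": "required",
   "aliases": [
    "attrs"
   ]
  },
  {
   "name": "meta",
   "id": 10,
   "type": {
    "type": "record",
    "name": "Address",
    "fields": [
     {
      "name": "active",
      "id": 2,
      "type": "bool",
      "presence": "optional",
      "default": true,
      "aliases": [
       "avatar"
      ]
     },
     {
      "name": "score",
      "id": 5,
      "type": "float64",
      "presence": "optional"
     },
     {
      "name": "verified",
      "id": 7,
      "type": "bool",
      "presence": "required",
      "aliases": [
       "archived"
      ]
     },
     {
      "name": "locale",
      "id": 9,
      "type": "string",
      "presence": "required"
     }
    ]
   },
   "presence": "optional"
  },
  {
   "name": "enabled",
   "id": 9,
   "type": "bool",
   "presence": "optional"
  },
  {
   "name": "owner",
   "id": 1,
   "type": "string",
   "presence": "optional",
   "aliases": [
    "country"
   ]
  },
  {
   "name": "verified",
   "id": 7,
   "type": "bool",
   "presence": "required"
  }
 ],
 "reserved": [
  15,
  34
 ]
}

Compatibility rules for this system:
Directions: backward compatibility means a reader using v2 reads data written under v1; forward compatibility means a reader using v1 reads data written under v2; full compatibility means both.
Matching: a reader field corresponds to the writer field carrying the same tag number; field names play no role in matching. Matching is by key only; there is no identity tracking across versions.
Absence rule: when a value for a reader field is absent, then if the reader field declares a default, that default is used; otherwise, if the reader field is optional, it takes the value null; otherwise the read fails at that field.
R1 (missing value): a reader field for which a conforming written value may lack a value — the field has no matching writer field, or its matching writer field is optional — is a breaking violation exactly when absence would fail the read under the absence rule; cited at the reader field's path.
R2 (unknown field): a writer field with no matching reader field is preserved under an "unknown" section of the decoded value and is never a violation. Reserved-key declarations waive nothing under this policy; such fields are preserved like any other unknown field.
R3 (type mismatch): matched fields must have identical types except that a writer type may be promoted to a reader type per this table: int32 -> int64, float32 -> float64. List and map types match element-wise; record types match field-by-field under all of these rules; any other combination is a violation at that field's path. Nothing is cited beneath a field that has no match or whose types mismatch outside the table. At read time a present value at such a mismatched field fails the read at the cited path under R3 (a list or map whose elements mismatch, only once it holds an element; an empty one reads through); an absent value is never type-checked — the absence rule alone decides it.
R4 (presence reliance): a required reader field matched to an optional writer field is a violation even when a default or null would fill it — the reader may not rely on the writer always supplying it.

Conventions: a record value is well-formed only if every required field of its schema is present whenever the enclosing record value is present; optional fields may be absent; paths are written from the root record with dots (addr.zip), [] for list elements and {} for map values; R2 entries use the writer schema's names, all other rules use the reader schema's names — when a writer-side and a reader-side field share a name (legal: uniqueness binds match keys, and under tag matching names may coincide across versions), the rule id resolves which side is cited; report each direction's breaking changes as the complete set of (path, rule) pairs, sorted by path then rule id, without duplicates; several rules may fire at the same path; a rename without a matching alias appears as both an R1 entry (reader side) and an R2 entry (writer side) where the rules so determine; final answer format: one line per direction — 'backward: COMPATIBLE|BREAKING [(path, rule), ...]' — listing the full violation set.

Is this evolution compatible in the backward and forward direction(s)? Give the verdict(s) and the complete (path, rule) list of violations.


each type pair in Account: writer, then reader
backward pass over Account, reader schema v2, writer schema v1:
  scores <- attrs (map<string, float64> -> map<string, float64>, writer required)
  meta <- meta (Address -> Address, writer optional)
  enabled <- enabled (bool -> bool, writer optional)
  owner <- country (string -> string, writer optional)
  verified <- verified (bool -> bool, writer required)
  meta.active <- meta.active (bool -> bool, writer optional)
  meta.score <- meta.score (float64 -> float64, writer optional)
  meta.verified <- meta.archived (bool -> bool, writer required)
  meta.locale <- meta.locale (string -> string, writer required)
  nothing fires on Account: backward is COMPATIBLE
forward pass over Account, reader schema v1, writer schema v2:
  attrs <- scores (map<string, float64> -> map<string, float64>, writer required)
  meta <- meta (Address -> Address, writer optional)
  enabled <- enabled (bool -> bool, writer optional)
  country <- owner (string -> string, writer optional)
  verified <- verified (bool -> bool, writer required)
  meta.active <- meta.active (bool -> bool, writer optional)
  meta.score <- meta.score (float64 -> float64, writer optional)
  meta.archived <- meta.verified (bool -> bool, writer required)
  meta.locale <- meta.locale (string -> string, writer required)
  nothing fires on Account: forward is COMPATIBLE

backward: COMPATIBLE []; forward: COMPATIBLE []


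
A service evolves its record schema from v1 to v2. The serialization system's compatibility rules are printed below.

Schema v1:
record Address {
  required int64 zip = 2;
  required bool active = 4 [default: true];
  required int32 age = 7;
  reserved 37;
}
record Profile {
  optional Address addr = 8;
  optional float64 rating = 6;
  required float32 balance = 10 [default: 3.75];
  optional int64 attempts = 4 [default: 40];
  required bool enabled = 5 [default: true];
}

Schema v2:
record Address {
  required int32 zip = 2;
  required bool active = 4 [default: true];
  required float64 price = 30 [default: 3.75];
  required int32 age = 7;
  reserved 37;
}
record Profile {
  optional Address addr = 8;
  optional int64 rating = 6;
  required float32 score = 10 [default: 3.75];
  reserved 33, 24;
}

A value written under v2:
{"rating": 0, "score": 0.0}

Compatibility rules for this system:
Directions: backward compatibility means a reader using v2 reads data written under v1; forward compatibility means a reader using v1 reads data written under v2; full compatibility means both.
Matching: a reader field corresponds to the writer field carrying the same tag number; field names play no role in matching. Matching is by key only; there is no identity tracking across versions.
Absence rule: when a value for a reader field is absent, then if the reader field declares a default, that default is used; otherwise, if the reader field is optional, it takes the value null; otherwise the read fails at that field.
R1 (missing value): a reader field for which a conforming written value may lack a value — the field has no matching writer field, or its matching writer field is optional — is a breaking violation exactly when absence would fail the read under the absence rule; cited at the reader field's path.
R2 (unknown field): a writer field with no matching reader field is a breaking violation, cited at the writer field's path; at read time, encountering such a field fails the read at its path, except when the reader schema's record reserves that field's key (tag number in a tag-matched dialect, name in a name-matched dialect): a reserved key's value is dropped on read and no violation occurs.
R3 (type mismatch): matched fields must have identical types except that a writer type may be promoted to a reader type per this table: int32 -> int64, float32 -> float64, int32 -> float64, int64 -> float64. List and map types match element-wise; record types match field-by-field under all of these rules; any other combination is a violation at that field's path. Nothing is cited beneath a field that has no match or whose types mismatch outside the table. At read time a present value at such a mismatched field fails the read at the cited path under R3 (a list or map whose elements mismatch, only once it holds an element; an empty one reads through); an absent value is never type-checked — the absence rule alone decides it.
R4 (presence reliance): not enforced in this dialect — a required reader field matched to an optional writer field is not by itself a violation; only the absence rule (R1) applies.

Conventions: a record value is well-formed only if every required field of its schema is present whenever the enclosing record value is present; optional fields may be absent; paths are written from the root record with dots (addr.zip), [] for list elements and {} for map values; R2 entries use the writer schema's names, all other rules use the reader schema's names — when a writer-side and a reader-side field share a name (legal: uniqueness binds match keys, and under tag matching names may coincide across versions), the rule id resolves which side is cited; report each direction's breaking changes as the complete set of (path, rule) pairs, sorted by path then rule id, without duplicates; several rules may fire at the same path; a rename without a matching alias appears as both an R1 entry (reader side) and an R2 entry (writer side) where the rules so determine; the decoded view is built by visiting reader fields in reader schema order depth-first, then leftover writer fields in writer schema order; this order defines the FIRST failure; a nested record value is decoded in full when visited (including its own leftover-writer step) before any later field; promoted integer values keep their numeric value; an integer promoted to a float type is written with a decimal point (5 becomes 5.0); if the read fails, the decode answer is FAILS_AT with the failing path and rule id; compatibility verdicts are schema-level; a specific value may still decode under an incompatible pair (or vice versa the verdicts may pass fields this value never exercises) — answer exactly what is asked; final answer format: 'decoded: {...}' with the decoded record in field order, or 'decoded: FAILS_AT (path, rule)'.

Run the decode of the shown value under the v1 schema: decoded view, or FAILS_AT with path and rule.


each type pair in Profile: writer, then reader
decoding the Profile value with the v1 reader:
  addr := null (absent, optional -> null)
  rating := 0.0 (int64 -> float64)
  balance := 0.0 (from writer score)
  attempts := 40 (absent -> default)
  enabled := true (absent -> default)
  => decoded: {"addr": null, "rating": 0.0, "balance": 0.0, "attempts": 40, "enabled": true}
the other Profile changes do not affect what is asked:
  renamed field balance to score in record Profile -> inert under this dialect — no rule fires on Profile and the result does not move
  removed field attempts from record Profile -> shifts the Profile verdicts, not this decode
  added field price to record Address: required float64, tag 30, default 3.75 (in v2 it sits immediately before age) -> shifts the Profile verdicts, not this decode
  removed field enabled from record Profile -> shifts the Profile verdicts, not this decode
  field zip in record Address: type int64 changed to int32 -> shifts the Profile verdicts, not this decode
  field rating in record Profile: type float64 changed to int64 -> shifts the Profile verdicts, not this decode

decoded: {"addr": null, "rating": 0.0, "balance": 0.0, "attempts": 40, "enabled": true}


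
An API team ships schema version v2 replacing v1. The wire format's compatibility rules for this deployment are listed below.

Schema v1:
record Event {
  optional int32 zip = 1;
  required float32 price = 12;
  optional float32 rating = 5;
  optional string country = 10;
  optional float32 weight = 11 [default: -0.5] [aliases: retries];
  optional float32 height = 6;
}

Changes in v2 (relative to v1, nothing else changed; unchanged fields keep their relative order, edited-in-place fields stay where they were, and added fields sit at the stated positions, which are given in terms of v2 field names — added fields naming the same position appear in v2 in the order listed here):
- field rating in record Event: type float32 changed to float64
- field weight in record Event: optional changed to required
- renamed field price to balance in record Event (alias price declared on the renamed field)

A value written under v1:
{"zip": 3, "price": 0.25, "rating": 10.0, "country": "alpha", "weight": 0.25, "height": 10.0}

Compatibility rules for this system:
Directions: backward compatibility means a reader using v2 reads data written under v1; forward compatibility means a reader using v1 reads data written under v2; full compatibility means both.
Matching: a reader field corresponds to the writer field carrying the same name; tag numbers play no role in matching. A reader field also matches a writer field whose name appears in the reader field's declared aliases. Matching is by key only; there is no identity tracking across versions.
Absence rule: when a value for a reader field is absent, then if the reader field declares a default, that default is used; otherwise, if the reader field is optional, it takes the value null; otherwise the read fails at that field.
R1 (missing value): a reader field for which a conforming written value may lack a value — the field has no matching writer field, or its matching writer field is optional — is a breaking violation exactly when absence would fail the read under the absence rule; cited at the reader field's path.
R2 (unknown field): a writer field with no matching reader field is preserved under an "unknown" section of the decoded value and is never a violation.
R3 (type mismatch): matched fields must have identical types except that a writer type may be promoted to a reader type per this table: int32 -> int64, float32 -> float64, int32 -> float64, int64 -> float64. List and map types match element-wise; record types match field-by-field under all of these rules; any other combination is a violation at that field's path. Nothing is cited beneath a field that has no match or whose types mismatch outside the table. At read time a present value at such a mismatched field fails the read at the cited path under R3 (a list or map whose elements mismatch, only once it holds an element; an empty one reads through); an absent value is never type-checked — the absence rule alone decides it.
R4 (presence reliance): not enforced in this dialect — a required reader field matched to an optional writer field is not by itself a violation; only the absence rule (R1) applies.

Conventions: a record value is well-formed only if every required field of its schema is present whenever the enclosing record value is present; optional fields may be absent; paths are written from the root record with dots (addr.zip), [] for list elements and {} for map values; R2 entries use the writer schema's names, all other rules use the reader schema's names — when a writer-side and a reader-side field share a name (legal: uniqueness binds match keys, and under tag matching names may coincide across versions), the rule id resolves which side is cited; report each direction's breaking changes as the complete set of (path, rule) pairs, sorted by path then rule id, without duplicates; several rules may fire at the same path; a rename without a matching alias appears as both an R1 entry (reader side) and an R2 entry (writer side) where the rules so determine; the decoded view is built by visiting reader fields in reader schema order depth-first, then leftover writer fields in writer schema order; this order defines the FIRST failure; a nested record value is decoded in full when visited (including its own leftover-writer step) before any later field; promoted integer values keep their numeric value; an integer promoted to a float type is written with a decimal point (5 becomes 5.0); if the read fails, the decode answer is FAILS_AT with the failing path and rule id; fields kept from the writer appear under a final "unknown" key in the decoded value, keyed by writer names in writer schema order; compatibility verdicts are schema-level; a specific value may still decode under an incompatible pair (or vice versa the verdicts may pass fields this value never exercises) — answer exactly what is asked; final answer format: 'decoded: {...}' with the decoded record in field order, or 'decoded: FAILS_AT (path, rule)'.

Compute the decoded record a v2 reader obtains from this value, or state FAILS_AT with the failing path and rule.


each type pair in Event: writer, then reader
decoding the Event value with the v2 reader:
  zip := 3
  balance := 0.25 (from writer price)
  rating := 10.0 (float32 -> float64)
  country := "alpha"
  weight := 0.25
  height := 10.0
  => decoded: {"zip": 3, "balance": 0.25, "rating": 10.0, "country": "alpha", "weight": 0.25, "height": 10.0}
checking off the Event differences that do not matter here:
  field rating in record Event: type float32 changed to float64 -> matters for Event compatibility verdicts, not for this value's decode
  field weight in record Event: optional changed to required -> triggers nothing under the printed rules; the Event answer is the same either way

decoded: {"zip": 3, "balance": 0.25, "rating": 10.0, "country": "alpha", "weight": 0.25, "height": 10.0}


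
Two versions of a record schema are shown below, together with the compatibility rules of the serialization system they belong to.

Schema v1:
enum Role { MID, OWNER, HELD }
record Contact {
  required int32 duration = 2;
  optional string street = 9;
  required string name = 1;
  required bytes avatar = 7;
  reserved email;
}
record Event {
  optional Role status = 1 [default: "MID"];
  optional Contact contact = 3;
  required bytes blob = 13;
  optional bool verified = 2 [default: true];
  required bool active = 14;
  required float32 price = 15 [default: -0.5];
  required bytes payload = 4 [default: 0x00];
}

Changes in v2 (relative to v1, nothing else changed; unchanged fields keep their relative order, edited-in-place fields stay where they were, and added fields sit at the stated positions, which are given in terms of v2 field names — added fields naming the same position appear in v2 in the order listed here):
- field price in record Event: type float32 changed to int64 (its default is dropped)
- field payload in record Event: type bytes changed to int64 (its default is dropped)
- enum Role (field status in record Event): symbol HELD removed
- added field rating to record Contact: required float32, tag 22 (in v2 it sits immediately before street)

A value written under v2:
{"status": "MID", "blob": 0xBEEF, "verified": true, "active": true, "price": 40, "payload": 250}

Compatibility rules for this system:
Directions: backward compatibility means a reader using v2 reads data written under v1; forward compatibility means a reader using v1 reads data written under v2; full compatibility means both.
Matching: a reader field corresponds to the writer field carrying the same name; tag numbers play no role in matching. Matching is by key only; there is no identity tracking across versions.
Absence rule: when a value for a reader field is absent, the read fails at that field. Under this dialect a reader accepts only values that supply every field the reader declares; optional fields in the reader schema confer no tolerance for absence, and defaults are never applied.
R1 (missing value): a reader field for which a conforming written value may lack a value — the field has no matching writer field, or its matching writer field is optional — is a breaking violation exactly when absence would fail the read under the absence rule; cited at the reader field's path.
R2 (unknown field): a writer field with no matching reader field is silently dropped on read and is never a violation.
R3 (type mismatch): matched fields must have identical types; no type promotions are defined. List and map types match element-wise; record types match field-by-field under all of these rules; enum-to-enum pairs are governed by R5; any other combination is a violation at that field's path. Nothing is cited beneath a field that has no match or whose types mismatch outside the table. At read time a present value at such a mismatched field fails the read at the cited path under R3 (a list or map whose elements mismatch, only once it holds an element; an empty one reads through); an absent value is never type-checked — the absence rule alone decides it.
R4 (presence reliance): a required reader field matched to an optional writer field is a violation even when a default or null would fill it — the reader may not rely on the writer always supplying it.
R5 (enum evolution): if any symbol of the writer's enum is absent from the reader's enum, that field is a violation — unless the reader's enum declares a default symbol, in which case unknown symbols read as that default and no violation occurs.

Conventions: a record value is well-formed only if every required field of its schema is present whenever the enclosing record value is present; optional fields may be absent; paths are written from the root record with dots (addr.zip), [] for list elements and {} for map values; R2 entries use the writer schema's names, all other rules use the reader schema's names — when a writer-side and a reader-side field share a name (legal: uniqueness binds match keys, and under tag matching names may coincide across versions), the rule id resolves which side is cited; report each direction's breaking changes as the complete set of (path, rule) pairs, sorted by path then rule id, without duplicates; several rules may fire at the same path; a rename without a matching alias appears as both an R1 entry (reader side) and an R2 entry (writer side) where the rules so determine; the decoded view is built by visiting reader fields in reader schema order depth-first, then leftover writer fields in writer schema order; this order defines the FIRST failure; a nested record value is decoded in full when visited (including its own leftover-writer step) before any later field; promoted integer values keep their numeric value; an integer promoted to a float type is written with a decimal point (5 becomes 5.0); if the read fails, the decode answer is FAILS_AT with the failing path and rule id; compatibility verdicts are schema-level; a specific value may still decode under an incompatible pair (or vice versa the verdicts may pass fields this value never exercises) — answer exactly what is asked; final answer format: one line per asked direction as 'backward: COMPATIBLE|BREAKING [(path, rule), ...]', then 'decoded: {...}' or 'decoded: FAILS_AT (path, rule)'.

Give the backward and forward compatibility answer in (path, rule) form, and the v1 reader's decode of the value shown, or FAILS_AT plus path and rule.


backward: BREAKING [(contact, R1), (contact.rating, R1), (contact.street, R1), (payload, R3), (price, R3), (status, R1), (status, R5), (verified, R1)]; forward: BREAKING [(contact, R1), (contact.street, R1), (payload, R3), (price, R3), (status, R1), (verified, R1)]; decoded: FAILS_AT (contact, R1)

in Event below, arrows point writer -> reader
checking backward for Event: reader v2 against writer v1:
  status: Role -> Role, writer optional; from status
  contact: Contact -> Contact, writer optional; from contact
  blob: bytes -> bytes, writer required; from blob
  verified: bool -> bool, writer optional; from verified
  active: bool -> bool, writer required; from active
  price: float32 -> int64, writer required; from price
  payload: bytes -> int64, writer required; from payload
  contact.duration: int32 -> int32, writer required; from contact.duration
  contact.rating: no writer match
  contact.street: string -> string, writer optional; from contact.street
  contact.name: string -> string, writer required; from contact.name
  contact.avatar: bytes -> bytes, writer required; from contact.avatar
  R1 fires at contact
  R1 fires at contact.rating
  R1 fires at contact.street
  R3 fires at payload
  R3 fires at price
  R1 fires at status
  R5 fires at status
  R1 fires at verified
  => backward: BREAKING (8)
checking forward for Event: reader v1 against writer v2:
  status: Role -> Role, writer optional; from status
  contact: Contact -> Contact, writer optional; from contact
  blob: bytes -> bytes, writer required; from blob
  verified: bool -> bool, writer optional; from verified
  active: bool -> bool, writer required; from active
  price: int64 -> float32, writer required; from price
  payload: int64 -> bytes, writer required; from payload
  contact.duration: int32 -> int32, writer required; from contact.duration
  contact.street: string -> string, writer optional; from contact.street
  contact.name: string -> string, writer required; from contact.name
  contact.avatar: bytes -> bytes, writer required; from contact.avatar
  leftover writer field: contact.rating
  R1 fires at contact
  R1 fires at contact.street
  R3 fires at payload
  R3 fires at price
  R1 fires at status
  R1 fires at verified
  => forward: BREAKING (6)
decode (reader v1):
  status := "MID"
  read fails at contact under R1 (no fill)
  => FAILS_AT (contact, R1)


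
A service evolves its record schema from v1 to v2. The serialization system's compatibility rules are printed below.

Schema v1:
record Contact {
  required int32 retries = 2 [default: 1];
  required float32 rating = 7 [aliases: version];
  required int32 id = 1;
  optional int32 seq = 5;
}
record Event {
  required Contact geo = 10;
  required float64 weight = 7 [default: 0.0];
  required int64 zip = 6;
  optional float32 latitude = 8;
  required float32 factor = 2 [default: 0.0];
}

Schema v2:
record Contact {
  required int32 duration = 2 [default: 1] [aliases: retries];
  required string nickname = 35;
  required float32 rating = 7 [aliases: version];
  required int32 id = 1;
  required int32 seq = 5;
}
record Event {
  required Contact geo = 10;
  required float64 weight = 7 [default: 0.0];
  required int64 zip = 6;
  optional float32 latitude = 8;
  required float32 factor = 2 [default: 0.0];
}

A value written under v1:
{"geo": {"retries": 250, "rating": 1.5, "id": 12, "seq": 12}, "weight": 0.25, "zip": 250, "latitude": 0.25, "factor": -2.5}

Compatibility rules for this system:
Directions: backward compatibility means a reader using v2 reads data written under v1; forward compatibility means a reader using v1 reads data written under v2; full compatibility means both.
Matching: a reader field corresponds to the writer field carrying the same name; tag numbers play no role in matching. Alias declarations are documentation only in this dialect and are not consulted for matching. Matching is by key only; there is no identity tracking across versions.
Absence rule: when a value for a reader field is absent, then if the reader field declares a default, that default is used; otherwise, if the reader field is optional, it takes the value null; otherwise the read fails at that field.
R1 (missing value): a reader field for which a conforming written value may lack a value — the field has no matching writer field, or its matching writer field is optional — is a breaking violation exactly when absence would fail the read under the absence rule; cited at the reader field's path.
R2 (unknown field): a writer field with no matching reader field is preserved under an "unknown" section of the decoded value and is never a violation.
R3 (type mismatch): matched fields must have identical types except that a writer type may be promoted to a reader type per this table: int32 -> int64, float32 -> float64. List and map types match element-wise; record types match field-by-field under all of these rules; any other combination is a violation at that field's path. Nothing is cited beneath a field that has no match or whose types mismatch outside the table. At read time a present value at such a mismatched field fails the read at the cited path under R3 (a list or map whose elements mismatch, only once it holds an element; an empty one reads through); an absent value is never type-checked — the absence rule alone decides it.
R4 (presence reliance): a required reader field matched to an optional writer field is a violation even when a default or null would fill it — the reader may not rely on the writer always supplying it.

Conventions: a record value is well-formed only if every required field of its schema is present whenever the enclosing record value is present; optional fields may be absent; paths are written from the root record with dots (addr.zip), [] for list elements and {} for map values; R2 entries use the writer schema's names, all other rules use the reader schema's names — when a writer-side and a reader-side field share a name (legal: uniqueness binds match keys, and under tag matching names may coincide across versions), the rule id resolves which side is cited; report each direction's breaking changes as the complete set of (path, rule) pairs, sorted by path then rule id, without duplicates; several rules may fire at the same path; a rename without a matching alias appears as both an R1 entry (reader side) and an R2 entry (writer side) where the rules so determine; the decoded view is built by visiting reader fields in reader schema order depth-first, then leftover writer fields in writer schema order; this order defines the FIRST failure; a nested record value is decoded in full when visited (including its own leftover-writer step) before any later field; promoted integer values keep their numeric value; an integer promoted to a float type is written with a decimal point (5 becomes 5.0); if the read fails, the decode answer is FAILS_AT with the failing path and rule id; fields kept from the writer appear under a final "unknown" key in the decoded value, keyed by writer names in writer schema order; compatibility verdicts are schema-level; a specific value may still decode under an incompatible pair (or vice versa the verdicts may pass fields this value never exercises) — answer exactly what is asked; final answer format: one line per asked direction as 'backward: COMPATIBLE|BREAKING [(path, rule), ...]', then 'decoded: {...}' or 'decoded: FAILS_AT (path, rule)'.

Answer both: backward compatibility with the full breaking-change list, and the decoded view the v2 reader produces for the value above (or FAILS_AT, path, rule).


each type pair in Event: writer, then reader
backward pass over Event, reader schema v2, writer schema v1:
  Contact -> Contact, writer required: geo aligns to geo
  float64 -> float64, writer required: weight aligns to weight
  int64 -> int64, writer required: zip aligns to zip
  float32 -> float32, writer optional: latitude aligns to latitude
  float32 -> float32, writer required: factor aligns to factor
  geo.duration has no writer counterpart
  geo.nickname has no writer counterpart
  float32 -> float32, writer required: geo.rating aligns to geo.rating
  int32 -> int32, writer required: geo.id aligns to geo.id
  int32 -> int32, writer optional: geo.seq aligns to geo.seq
  leftover writer field: geo.retries
  violation R1 at geo.nickname
  violation R1 at geo.seq
  violation R4 at geo.seq
  => 3 violation(s): backward is BREAKING for Event
decode (reader v2):
  geo.duration := 1 (absent -> default)
  read fails at geo.nickname under R1 (no fill)
  => FAILS_AT (geo.nickname, R1)
the other Event changes do not affect what is asked:
  renamed field retries to duration in record Contact (alias retries declared on the renamed field) -> no rule fires on it in Event's dialect; the asked verdict holds

backward: BREAKING [(geo.nickname, R1), (geo.seq, R1), (geo.seq, R4)]; decoded: FAILS_AT (geo.nickname, R1)


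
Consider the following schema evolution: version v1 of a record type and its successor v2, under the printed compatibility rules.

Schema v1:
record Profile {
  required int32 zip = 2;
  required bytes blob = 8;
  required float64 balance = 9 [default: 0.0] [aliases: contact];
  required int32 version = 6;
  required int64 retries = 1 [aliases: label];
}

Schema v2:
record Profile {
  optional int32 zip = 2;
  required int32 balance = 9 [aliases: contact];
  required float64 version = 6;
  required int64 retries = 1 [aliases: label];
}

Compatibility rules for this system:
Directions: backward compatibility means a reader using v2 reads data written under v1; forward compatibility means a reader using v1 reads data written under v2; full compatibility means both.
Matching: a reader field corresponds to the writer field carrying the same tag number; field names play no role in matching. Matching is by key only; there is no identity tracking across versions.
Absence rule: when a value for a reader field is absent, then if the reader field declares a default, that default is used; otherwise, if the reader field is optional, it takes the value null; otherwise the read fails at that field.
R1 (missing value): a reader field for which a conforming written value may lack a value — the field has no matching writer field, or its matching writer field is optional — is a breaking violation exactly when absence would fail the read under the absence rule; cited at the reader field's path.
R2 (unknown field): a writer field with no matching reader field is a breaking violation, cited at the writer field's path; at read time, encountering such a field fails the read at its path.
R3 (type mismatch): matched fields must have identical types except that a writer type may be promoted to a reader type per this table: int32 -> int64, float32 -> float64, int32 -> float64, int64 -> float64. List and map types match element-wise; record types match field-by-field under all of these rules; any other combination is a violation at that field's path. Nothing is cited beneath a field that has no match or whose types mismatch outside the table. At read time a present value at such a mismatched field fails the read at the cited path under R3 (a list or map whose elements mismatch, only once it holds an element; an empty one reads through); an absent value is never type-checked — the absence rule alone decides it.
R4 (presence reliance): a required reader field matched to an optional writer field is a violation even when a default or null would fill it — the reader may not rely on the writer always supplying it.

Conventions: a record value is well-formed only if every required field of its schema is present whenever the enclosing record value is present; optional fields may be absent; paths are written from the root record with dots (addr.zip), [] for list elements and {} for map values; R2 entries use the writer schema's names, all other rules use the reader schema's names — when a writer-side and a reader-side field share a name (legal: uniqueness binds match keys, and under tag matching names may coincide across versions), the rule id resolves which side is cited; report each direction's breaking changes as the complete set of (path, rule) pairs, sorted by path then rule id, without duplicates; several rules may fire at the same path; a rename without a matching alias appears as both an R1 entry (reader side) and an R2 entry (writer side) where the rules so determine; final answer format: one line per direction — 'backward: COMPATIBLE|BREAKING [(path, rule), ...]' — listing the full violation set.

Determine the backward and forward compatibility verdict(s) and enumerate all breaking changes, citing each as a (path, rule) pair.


the writer's type comes first in each Profile pair
checking backward for Profile: reader v2 against writer v1:
  int32 -> int32, writer required: zip aligns to zip
  float64 -> int32, writer required: balance aligns to balance
  int32 -> float64, writer required: version aligns to version
  int64 -> int64, writer required: retries aligns to retries
  blob (writer side), unknown to reader
  breaking: (balance, R3)
  breaking: (blob, R2)
  backward on Profile therefore BREAKING (2)
checking forward for Profile: reader v1 against writer v2:
  int32 -> int32, writer optional: zip aligns to zip
  blob has no writer counterpart
  int32 -> float64, writer required: balance aligns to balance
  float64 -> int32, writer required: version aligns to version
  int64 -> int64, writer required: retries aligns to retries
  breaking: (blob, R1)
  breaking: (version, R3)
  breaking: (zip, R1)
  breaking: (zip, R4)
  forward on Profile therefore BREAKING (4)

backward: BREAKING [(balance, R3), (blob, R2)]; forward: BREAKING [(blob, R1), (version, R3), (zip, R1), (zip, R4)]
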